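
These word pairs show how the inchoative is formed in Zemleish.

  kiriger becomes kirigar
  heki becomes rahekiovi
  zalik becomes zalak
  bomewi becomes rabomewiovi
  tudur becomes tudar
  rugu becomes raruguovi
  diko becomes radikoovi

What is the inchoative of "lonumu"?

tudur and rugu both have last vowel 'u' yet inflect differently (tudar, raruguovi), so the last vowel is not what conditions the rule; whether the stem ends in a vowel or a consonant is.
"lonumu" ends in a vowel. The stems ending in a vowel (rugu → raruguovi, diko → radikoovi, heki → rahekiovi) add ra- … -ovi around the stem.
So lonumu → ralonumuovi.

ralonumuovi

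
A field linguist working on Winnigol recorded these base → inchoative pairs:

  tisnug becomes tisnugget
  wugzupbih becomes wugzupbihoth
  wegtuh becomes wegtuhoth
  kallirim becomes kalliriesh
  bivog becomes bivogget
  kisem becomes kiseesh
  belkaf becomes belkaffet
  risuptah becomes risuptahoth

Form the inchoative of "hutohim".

hutohiesh

wugzupbih and kallirim both have last vowel 'i' yet inflect differently (wugzupbihoth, kalliriesh), so the last vowel is not what conditions the rule; the final letter is.
"hutohim" ends in -m. The stems ending in -m (kallirim → kalliriesh, kisem → kiseesh) drop the final letter and add -esh.
The other patterns: stems ending in -h add -oth; stems ending in -f or -g double the final consonant and add -et.
So hutohim → hutohiesh.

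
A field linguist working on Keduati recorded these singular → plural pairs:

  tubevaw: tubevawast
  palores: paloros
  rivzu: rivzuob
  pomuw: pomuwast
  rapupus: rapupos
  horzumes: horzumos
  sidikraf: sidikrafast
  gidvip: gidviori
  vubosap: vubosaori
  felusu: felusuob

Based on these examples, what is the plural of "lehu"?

felusu and rapupus both have last vowel 'u' yet inflect differently (felusuob, rapupos), so the last vowel is not what conditions the rule; the final letter is.
"lehu" ends in -u. The stems ending in -u (felusu → felusuob, rivzu → rivzuob) add -ob.
So lehu → lehuob.

lehuob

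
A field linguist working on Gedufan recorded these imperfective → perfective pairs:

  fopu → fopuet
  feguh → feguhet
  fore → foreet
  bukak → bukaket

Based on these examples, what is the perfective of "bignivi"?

Every pair shown (fopu → fopuet, feguh → feguhet, fore → foreet, …) follows the same rule: add -et.
So bignivi → bigniviet.

bigniviet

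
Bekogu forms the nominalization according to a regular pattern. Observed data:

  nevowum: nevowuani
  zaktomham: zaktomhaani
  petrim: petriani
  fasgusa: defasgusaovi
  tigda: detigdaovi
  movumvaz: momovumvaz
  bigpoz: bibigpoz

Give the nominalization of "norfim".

zaktomham and fasgusa both have last vowel 'a' yet inflect differently (zaktomhaani, defasgusaovi), so the last vowel is not what conditions the rule; the final letter is.
"norfim" ends in -m. The stems ending in -m (nevowum → nevowuani, zaktomham → zaktomhaani, petrim → petriani) drop the final letter and add -ani.
So norfim → norfiani.

norfiani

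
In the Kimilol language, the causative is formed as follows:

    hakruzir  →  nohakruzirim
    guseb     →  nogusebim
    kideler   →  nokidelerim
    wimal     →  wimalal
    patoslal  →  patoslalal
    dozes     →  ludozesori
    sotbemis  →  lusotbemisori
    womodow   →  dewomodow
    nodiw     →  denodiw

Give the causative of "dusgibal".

guseb and dozes both have last vowel 'e' yet inflect differently (nogusebim, ludozesori), so the last vowel is not what conditions the rule; the final letter is.
"dusgibal" ends in -l. The stems ending in -l (wimal → wimalal, patoslal → patoslalal) add -al.
So dusgibal → dusgibalal.

dusgibalal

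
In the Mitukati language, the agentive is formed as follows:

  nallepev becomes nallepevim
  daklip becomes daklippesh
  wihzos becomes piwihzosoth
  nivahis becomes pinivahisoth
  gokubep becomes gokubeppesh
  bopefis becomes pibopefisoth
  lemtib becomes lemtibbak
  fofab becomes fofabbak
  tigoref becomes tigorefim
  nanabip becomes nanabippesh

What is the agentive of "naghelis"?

pinaghelisoth

daklip and bopefis both have last vowel 'i' yet inflect differently (daklippesh, pibopefisoth), so the last vowel is not what conditions the rule; the final letter is.
"naghelis" ends in -s. The stems ending in -s (bopefis → pibopefisoth, wihzos → piwihzosoth, nivahis → pinivahisoth) add pi- … -oth around the stem.
The other patterns: stems ending in -p double the final consonant and add -esh; stems ending in -b double the final consonant and add -ak; stems ending in -f or -v add -im.
So naghelis → pinaghelisoth.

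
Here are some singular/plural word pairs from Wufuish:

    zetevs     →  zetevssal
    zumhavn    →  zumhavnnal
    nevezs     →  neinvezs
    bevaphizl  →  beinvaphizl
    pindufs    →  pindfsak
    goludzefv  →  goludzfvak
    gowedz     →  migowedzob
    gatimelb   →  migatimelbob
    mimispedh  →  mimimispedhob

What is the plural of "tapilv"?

mitapilvob

"tapilv" has second-to-last letter 'l'. The one such stem in the data (gatimelb → migatimelbob) adds mi- … -ob around the stem, so the same rule applies.
The other patterns: stems whose second-to-last letter is 'v' double the final consonant and add -al; stems whose second-to-last letter is 'z' insert -in- after the first vowel; stems whose second-to-last letter is 'f' delete the last vowel and add -ak.
So tapilv → mitapilvob.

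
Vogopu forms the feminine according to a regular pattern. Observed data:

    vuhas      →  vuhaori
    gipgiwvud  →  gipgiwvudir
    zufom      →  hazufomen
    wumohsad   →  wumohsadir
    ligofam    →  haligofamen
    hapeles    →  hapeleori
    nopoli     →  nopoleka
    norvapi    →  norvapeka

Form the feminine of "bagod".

vuhas and wumohsad both have last vowel 'a' yet inflect differently (vuhaori, wumohsadir), so the last vowel is not what conditions the rule; the final letter is.
"bagod" ends in -d. The stems ending in -d (wumohsad → wumohsadir, gipgiwvud → gipgiwvudir) add -ir.
The other patterns: stems ending in -s drop the final letter and add -ori; stems ending in -i drop the final letter and add -eka; stems ending in -m add ha- … -en around the stem.
So bagod → bagodir.

bagodir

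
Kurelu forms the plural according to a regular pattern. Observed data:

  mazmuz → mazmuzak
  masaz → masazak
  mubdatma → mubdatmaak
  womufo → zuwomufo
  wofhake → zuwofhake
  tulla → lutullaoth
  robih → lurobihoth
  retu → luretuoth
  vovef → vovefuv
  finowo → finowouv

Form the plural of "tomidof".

lutomidofoth

mubdatma and tulla both end in -a yet inflect differently (mubdatmaak, lutullaoth), so the final letter is not what conditions the rule; the first letter is.
"tomidof" begins with t-. The one such stem in the data (tulla → lutullaoth) adds lu- … -oth around the stem, so the same rule applies.
The other patterns: stems beginning with m- add -ak; stems beginning with w- add the prefix zu-; stems beginning with f- or v- add -uv.
So tomidof → lutomidofoth.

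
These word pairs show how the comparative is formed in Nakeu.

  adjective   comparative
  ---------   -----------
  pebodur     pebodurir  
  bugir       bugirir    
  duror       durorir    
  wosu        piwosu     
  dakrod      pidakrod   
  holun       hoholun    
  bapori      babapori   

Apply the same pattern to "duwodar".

pebodur and wosu both have last vowel 'u' yet inflect differently (pebodurir, piwosu), so the last vowel is not what conditions the rule; the final letter is.
"duwodar" ends in -r. The stems ending in -r (pebodur → pebodurir, bugir → bugirir, duror → durorir) add -ir.
So duwodar → duwodarir.

duwodarir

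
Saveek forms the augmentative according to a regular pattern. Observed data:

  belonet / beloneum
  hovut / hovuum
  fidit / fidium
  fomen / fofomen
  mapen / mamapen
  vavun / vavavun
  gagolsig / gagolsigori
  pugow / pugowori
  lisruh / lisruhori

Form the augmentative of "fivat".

"fivat" ends in -t. The stems ending in -t (belonet → beloneum, hovut → hovuum, fidit → fidium) drop the final letter and add -um.
The other patterns: stems ending in -n repeat the first consonant+vowel as a prefix; stems ending in -g, -h or -w add -ori.
So fivat → fivaum.

fivaum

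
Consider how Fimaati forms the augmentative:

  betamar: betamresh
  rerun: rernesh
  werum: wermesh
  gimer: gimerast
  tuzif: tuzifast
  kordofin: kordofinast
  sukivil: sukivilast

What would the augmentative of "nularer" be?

"nularer" has last vowel 'e'. The one such stem in the data (gimer → gimerast) adds -ast, so the same rule applies.
So nularer → nularerast.

nularerast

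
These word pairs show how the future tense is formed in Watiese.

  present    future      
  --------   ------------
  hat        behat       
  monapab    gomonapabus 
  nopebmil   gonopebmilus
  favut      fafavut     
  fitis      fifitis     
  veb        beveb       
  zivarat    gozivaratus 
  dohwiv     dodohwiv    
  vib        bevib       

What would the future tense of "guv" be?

beguv

"guv" has 1 vowel. The stems with 1 vowel (vib → bevib, veb → beveb, hat → behat) add the prefix be-.
So guv → beguv.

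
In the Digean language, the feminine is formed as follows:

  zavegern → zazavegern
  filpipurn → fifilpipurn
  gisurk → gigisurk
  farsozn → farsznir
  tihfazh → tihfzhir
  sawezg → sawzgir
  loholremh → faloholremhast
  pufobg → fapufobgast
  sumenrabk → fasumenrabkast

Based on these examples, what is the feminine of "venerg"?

zavegern and farsozn both end in -n yet inflect differently (zazavegern, farsznir), so the final letter is not what conditions the rule; the second-to-last letter is.
"venerg" has second-to-last letter 'r'. The stems whose second-to-last letter is 'r' (zavegern → zazavegern, filpipurn → fifilpipurn, gisurk → gigisurk) repeat the first consonant+vowel as a prefix.
So venerg → vevenerg.

vevenerg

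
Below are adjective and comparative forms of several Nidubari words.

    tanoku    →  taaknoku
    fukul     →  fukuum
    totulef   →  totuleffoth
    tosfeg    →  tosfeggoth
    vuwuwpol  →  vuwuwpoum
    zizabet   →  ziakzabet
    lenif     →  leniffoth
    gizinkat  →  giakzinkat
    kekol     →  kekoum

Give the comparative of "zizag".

totulef and zizabet both have last vowel 'e' yet inflect differently (totuleffoth, ziakzabet), so the last vowel is not what conditions the rule; the final letter is.
"zizag" ends in -g. The one such stem in the data (tosfeg → tosfeggoth) doubles the final consonant and adds -oth (as do totulef, lenif), so the same rule applies.
So zizag → zizaggoth.

zizaggoth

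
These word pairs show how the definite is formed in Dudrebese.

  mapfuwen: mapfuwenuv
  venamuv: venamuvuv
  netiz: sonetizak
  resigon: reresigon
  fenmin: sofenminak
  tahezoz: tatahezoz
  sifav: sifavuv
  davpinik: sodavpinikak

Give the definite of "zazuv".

"zazuv" has last vowel 'u'. The one such stem in the data (venamuv → venamuvuv) adds -uv, so the same rule applies.
So zazuv → zazuvuv.

zazuvuv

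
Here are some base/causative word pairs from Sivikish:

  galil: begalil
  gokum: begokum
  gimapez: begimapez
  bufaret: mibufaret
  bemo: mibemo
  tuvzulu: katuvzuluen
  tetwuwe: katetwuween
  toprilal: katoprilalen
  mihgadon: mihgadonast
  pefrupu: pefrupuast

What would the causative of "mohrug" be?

mohrugast

"mohrug" begins with m-. The one such stem in the data (mihgadon → mihgadonast) adds -ast, so the same rule applies.
The other patterns: stems beginning with g- add the prefix be-; stems beginning with b- add the prefix mi-; stems beginning with t- add ka- … -en around the stem.
So mohrug → mohrugast.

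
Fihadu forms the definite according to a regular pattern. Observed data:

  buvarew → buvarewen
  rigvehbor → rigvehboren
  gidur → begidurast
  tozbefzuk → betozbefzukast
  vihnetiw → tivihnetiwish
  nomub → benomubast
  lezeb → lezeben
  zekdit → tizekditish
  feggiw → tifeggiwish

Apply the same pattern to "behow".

vihnetiw and buvarew both end in -w yet inflect differently (tivihnetiwish, buvarewen), so the final letter is not what conditions the rule; the last vowel is.
"behow" has last vowel 'o'. The one such stem in the data (rigvehbor → rigvehboren) adds -en, so the same rule applies.
So behow → behowen.

behowen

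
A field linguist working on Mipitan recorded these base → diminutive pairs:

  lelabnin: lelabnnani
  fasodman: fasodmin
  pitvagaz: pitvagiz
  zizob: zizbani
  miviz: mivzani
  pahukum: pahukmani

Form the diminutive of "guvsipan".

pitvagaz and miviz both end in -z yet inflect differently (pitvagiz, mivzani), so the final letter is not what conditions the rule; the last vowel is.
"guvsipan" has last vowel 'a'. The stems whose last vowel is 'a' (fasodman → fasodmin, pitvagaz → pitvagiz) change the last vowel to 'i'.
So guvsipan → guvsipin.

guvsipin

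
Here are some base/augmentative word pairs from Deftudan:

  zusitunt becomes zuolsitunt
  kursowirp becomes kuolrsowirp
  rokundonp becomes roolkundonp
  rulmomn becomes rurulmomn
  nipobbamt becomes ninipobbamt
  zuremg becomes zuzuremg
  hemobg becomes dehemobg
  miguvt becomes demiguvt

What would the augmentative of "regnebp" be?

zusitunt and nipobbamt both end in -t yet inflect differently (zuolsitunt, ninipobbamt), so the final letter is not what conditions the rule; the second-to-last letter is.
"regnebp" has second-to-last letter 'b'. The one such stem in the data (hemobg → dehemobg) adds the prefix de-, so the same rule applies.
The other patterns: stems whose second-to-last letter is 'n' or 'r' insert -ol- after the first vowel; stems whose second-to-last letter is 'm' repeat the first consonant+vowel as a prefix.
So regnebp → deregnebp.

deregnebp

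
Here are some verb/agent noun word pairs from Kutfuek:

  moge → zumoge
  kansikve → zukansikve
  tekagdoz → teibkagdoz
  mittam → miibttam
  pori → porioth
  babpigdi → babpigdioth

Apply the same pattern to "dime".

zudime

moge and mittam both begin with m- yet inflect differently (zumoge, miibttam), so the first letter is not what conditions the rule; the final letter is.
"dime" ends in -e. The stems ending in -e (moge → zumoge, kansikve → zukansikve) add the prefix zu-.
So dime → zudime.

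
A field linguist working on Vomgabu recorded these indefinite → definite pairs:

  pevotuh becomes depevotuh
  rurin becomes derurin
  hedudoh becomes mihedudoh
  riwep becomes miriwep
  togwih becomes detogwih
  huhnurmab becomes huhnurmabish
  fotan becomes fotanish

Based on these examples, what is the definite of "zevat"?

zevatish

"zevat" has last vowel 'a'. The stems whose last vowel is 'a' (fotan → fotanish, huhnurmab → huhnurmabish) add -ish.
So zevat → zevatish.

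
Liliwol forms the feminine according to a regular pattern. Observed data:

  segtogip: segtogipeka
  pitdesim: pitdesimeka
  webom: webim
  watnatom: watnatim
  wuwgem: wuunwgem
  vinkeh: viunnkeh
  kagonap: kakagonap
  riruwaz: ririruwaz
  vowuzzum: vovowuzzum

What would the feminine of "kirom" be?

pitdesim and webom both end in -m yet inflect differently (pitdesimeka, webim), so the final letter is not what conditions the rule; the last vowel is.
"kirom" has last vowel 'o'. The stems whose last vowel is 'o' (webom → webim, watnatom → watnatim) change the last vowel to 'i'.
The other patterns: stems whose last vowel is 'i' add -eka; stems whose last vowel is 'e' insert -un- after the first vowel; stems whose last vowel is 'a' or 'u' repeat the first consonant+vowel as a prefix.
So kirom → kirim.

kirim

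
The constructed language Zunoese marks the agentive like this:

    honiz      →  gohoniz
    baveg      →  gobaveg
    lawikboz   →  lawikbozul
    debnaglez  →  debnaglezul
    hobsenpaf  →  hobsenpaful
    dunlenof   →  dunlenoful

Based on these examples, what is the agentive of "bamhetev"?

honiz and lawikboz both end in -z yet inflect differently (gohoniz, lawikbozul), so the final letter is not what conditions the rule; the number of vowels is.
"bamhetev" has 3 vowels. The stems with 3 vowels (lawikboz → lawikbozul, debnaglez → debnaglezul, hobsenpaf → hobsenpaful) add -ul.
So bamhetev → bamhetevul.

bamhetevul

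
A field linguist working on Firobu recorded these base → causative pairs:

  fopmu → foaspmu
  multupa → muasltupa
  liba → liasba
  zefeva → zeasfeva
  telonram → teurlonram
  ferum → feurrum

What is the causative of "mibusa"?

multupa and telonram both have last vowel 'a' yet inflect differently (muasltupa, teurlonram), so the last vowel is not what conditions the rule; whether the stem ends in a vowel or a consonant is.
"mibusa" ends in a vowel. The stems ending in a vowel (fopmu → foaspmu, multupa → muasltupa, liba → liasba) insert -as- after the first vowel.
So mibusa → miasbusa.

miasbusa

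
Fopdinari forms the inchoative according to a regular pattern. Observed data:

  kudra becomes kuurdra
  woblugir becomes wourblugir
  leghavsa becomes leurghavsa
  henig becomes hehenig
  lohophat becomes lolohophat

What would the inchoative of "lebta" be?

leurbta

"lebta" ends in -a. The stems ending in -a (kudra → kuurdra, leghavsa → leurghavsa) insert -ur- after the first vowel.
The other pattern: stems ending in -g or -t repeat the first consonant+vowel as a prefix.
So lebta → leurbta.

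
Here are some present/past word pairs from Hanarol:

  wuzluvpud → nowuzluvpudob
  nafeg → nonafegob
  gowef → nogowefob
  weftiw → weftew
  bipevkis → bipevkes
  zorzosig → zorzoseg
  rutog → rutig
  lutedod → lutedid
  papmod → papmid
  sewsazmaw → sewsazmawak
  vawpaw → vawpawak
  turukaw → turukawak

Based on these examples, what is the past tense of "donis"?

dones

nafeg and zorzosig both end in -g yet inflect differently (nonafegob, zorzoseg), so the final letter is not what conditions the rule; the last vowel is.
"donis" has last vowel 'i'. The stems whose last vowel is 'i' (weftiw → weftew, bipevkis → bipevkes, zorzosig → zorzoseg) change the last vowel to 'e'.
So donis → dones.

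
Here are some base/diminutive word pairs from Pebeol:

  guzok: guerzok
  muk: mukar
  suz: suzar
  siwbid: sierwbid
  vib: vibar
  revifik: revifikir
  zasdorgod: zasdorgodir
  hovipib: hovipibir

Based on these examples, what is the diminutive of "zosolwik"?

zosolwikir

muk and guzok both end in -k yet inflect differently (mukar, guerzok), so the final letter is not what conditions the rule; the number of vowels is.
"zosolwik" has 3 vowels. The stems with 3 vowels (hovipib → hovipibir, revifik → revifikir, zasdorgod → zasdorgodir) add -ir.
The other patterns: stems with 1 vowel add -ar; stems with 2 vowels insert -er- after the first vowel.
So zosolwik → zosolwikir.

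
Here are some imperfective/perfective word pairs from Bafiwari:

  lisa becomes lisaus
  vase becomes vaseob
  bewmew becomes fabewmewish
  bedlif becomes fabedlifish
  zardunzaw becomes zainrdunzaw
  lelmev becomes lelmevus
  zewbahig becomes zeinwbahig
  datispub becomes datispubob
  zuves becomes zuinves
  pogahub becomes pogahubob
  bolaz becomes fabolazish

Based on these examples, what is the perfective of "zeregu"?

zeinregu

zardunzaw and bewmew both end in -w yet inflect differently (zainrdunzaw, fabewmewish), so the final letter is not what conditions the rule; the first letter is.
"zeregu" begins with z-. The stems beginning with z- (zuves → zuinves, zardunzaw → zainrdunzaw, zewbahig → zeinwbahig) insert -in- after the first vowel.
The other patterns: stems beginning with l- add -us; stems beginning with b- add fa- … -ish around the stem; stems beginning with d-, p- or v- add -ob.
So zeregu → zeinregu.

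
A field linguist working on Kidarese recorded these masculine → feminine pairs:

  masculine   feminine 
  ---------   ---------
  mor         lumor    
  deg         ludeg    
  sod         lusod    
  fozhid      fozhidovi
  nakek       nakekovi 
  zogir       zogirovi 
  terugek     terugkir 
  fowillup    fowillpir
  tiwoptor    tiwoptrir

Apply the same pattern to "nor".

"nor" has 1 vowel. The stems with 1 vowel (mor → lumor, deg → ludeg, sod → lusod) add the prefix lu-.
The other patterns: stems with 2 vowels add -ovi; stems with 3 vowels delete the last vowel and add -ir.
So nor → lunor.

lunor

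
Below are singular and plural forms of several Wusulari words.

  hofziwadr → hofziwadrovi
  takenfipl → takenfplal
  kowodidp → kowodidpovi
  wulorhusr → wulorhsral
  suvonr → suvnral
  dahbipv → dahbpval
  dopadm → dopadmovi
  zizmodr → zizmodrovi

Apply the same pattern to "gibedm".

hofziwadr and suvonr both end in -r yet inflect differently (hofziwadrovi, suvnral), so the final letter is not what conditions the rule; the second-to-last letter is.
"gibedm" has second-to-last letter 'd'. The stems whose second-to-last letter is 'd' (hofziwadr → hofziwadrovi, kowodidp → kowodidpovi, dopadm → dopadmovi) add -ovi.
So gibedm → gibedmovi.

gibedmovi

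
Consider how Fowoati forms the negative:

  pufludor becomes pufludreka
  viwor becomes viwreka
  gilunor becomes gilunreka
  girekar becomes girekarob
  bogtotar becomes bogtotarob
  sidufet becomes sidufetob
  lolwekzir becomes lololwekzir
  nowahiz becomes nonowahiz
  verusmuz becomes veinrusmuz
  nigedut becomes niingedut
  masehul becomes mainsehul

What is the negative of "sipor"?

sipreka

pufludor and girekar both end in -r yet inflect differently (pufludreka, girekarob), so the final letter is not what conditions the rule; the last vowel is.
"sipor" has last vowel 'o'. The stems whose last vowel is 'o' (pufludor → pufludreka, viwor → viwreka, gilunor → gilunreka) delete the last vowel and add -eka.
So sipor → sipreka.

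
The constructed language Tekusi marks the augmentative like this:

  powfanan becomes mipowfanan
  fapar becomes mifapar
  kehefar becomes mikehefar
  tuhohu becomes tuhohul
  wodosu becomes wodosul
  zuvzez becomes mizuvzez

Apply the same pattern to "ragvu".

powfanan and tuhohu both have 3 vowels yet inflect differently (mipowfanan, tuhohul), so the number of vowels is not what conditions the rule; whether the stem ends in a vowel or a consonant is.
"ragvu" ends in a vowel. The stems ending in a vowel (tuhohu → tuhohul, wodosu → wodosul) drop the final letter and add -ul.
The other pattern: stems ending in a consonant add the prefix mi-.
So ragvu → ragvul.

ragvul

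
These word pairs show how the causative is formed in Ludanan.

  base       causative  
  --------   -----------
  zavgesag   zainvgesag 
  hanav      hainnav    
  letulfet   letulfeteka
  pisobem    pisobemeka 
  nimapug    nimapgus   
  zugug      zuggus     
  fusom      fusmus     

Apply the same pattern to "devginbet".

"devginbet" has last vowel 'e'. The stems whose last vowel is 'e' (letulfet → letulfeteka, pisobem → pisobemeka) add -eka.
So devginbet → devginbeteka.

devginbeteka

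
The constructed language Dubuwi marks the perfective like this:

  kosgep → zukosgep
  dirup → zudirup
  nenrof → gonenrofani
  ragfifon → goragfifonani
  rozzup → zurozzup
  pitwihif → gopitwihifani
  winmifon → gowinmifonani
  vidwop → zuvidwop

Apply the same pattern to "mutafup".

zumutafup

"mutafup" ends in -p. The stems ending in -p (vidwop → zuvidwop, rozzup → zurozzup, dirup → zudirup) add the prefix zu-.
So mutafup → zumutafup.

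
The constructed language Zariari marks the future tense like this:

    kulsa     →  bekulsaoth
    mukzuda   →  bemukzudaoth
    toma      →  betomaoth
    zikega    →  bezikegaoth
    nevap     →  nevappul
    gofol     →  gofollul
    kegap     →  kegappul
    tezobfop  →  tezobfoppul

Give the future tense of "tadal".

kulsa and nevap both have last vowel 'a' yet inflect differently (bekulsaoth, nevappul), so the last vowel is not what conditions the rule; the final letter is.
"tadal" ends in -l. The one such stem in the data (gofol → gofollul) doubles the final consonant and adds -ul (as do nevap, kegap), so the same rule applies.
The other pattern: stems ending in -a add be- … -oth around the stem.
So tadal → tadallul.

tadallul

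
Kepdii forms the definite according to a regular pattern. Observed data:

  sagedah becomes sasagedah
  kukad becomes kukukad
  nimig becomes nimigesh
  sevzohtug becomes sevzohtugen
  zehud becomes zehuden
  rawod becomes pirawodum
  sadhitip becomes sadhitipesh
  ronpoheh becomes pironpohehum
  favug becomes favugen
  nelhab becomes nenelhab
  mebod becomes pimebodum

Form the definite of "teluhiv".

kukad and zehud both end in -d yet inflect differently (kukukad, zehuden), so the final letter is not what conditions the rule; the last vowel is.
"teluhiv" has last vowel 'i'. The stems whose last vowel is 'i' (sadhitip → sadhitipesh, nimig → nimigesh) add -esh.
The other patterns: stems whose last vowel is 'a' repeat the first consonant+vowel as a prefix; stems whose last vowel is 'u' add -en; stems whose last vowel is 'e' or 'o' add pi- … -um around the stem.
So teluhiv → teluhivesh.

teluhivesh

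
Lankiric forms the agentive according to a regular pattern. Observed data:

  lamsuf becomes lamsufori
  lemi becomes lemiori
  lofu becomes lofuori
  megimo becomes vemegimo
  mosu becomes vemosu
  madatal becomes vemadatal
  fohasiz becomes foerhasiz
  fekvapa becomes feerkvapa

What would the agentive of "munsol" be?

lofu and mosu both end in -u yet inflect differently (lofuori, vemosu), so the final letter is not what conditions the rule; the first letter is.
"munsol" begins with m-. The stems beginning with m- (megimo → vemegimo, mosu → vemosu, madatal → vemadatal) add the prefix ve-.
The other patterns: stems beginning with l- add -ori; stems beginning with f- insert -er- after the first vowel.
So munsol → vemunsol.

vemunsol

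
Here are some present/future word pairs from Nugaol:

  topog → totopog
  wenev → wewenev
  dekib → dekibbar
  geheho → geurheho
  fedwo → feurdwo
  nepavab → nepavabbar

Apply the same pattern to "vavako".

"vavako" ends in -o. The stems ending in -o (fedwo → feurdwo, geheho → geurheho) insert -ur- after the first vowel.
The other patterns: stems ending in -b double the final consonant and add -ar; stems ending in -g or -v repeat the first consonant+vowel as a prefix.
So vavako → vaurvako.

vaurvako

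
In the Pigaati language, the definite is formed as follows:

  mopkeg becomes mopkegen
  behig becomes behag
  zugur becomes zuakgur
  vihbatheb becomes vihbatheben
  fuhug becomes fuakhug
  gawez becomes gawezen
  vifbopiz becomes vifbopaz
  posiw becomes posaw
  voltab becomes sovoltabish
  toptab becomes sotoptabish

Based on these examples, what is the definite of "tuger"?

tugeren

vihbatheb and voltab both end in -b yet inflect differently (vihbatheben, sovoltabish), so the final letter is not what conditions the rule; the last vowel is.
"tuger" has last vowel 'e'. The stems whose last vowel is 'e' (vihbatheb → vihbatheben, gawez → gawezen, mopkeg → mopkegen) add -en.
So tuger → tugeren.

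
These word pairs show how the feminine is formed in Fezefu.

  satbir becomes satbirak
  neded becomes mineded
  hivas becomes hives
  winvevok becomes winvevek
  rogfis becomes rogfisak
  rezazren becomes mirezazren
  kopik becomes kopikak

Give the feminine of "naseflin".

naseflinak

rogfis and hivas both end in -s yet inflect differently (rogfisak, hives), so the final letter is not what conditions the rule; the last vowel is.
"naseflin" has last vowel 'i'. The stems whose last vowel is 'i' (satbir → satbirak, rogfis → rogfisak, kopik → kopikak) add -ak.
The other patterns: stems whose last vowel is 'e' add the prefix mi-; stems whose last vowel is 'a' or 'o' change the last vowel to 'e'.
So naseflin → naseflinak.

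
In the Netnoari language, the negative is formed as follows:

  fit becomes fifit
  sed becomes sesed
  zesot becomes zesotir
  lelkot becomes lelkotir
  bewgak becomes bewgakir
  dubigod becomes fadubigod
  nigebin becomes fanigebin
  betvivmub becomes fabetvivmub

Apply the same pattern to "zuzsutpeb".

fit and zesot both end in -t yet inflect differently (fifit, zesotir), so the final letter is not what conditions the rule; the number of vowels is.
"zuzsutpeb" has 3 vowels. The stems with 3 vowels (dubigod → fadubigod, nigebin → fanigebin, betvivmub → fabetvivmub) add the prefix fa-.
The other patterns: stems with 1 vowel repeat the first consonant+vowel as a prefix; stems with 2 vowels add -ir.
So zuzsutpeb → fazuzsutpeb.

fazuzsutpeb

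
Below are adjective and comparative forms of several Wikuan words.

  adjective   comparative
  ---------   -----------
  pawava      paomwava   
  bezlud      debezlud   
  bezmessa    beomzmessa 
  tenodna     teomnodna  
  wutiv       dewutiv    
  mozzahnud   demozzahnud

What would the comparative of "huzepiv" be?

bezmessa and bezlud both begin with b- yet inflect differently (beomzmessa, debezlud), so the first letter is not what conditions the rule; the final letter is.
"huzepiv" ends in -v. The one such stem in the data (wutiv → dewutiv) adds the prefix de-, so the same rule applies.
So huzepiv → dehuzepiv.

dehuzepiv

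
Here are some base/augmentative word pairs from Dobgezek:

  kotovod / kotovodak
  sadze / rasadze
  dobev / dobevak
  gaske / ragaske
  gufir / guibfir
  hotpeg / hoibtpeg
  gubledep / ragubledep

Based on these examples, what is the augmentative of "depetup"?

radepetup

hotpeg and gaske both have last vowel 'e' yet inflect differently (hoibtpeg, ragaske), so the last vowel is not what conditions the rule; the final letter is.
"depetup" ends in -p. The one such stem in the data (gubledep → ragubledep) adds the prefix ra-, so the same rule applies.
So depetup → radepetup.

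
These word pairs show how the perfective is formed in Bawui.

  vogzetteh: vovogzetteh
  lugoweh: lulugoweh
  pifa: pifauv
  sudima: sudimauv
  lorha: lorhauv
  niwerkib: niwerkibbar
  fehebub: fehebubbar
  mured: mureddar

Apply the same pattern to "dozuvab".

vogzetteh and mured both have last vowel 'e' yet inflect differently (vovogzetteh, mureddar), so the last vowel is not what conditions the rule; the final letter is.
"dozuvab" ends in -b. The stems ending in -b (niwerkib → niwerkibbar, fehebub → fehebubbar) double the final consonant and add -ar.
So dozuvab → dozuvabbar.

dozuvabbar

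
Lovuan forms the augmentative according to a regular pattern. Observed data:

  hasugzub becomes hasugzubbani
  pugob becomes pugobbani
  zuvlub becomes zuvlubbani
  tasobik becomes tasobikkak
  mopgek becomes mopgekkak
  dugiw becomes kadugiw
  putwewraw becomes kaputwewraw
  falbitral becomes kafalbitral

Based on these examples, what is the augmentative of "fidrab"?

"fidrab" ends in -b. The stems ending in -b (hasugzub → hasugzubbani, pugob → pugobbani, zuvlub → zuvlubbani) double the final consonant and add -ani.
The other patterns: stems ending in -k double the final consonant and add -ak; stems ending in -l or -w add the prefix ka-.
So fidrab → fidrabbani.

fidrabbani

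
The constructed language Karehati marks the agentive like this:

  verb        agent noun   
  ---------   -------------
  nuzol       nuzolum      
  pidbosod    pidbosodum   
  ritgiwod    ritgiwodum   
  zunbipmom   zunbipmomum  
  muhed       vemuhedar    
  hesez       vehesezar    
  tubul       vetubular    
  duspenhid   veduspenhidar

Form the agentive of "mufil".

pidbosod and muhed both end in -d yet inflect differently (pidbosodum, vemuhedar), so the final letter is not what conditions the rule; the last vowel is.
"mufil" has last vowel 'i'. The one such stem in the data (duspenhid → veduspenhidar) adds ve- … -ar around the stem, so the same rule applies.
The other pattern: stems whose last vowel is 'o' add -um.
So mufil → vemufilar.

vemufilar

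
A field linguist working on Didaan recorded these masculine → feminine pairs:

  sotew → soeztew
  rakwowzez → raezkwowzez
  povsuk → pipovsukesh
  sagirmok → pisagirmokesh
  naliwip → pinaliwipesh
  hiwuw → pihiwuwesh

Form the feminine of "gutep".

"gutep" has last vowel 'e'. The stems whose last vowel is 'e' (sotew → soeztew, rakwowzez → raezkwowzez) insert -ez- after the first vowel.
The other pattern: stems whose last vowel is 'i', 'o' or 'u' add pi- … -esh around the stem.
So gutep → gueztep.

gueztep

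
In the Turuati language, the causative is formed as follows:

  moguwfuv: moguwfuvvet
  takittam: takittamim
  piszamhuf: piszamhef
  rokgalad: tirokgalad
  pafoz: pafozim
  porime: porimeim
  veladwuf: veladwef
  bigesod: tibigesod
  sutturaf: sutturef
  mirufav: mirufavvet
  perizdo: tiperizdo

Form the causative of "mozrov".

mozrovvet

"mozrov" ends in -v. The stems ending in -v (moguwfuv → moguwfuvvet, mirufav → mirufavvet) double the final consonant and add -et.
The other patterns: stems ending in -d or -o add the prefix ti-; stems ending in -f change the last vowel to 'e'; stems ending in -e, -m or -z add -im.
So mozrov → mozrovvet.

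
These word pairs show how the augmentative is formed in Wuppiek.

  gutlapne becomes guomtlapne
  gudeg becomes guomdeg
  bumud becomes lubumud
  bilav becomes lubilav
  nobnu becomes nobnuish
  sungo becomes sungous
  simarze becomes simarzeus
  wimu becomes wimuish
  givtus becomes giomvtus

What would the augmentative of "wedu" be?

weduish

gutlapne and simarze both end in -e yet inflect differently (guomtlapne, simarzeus), so the final letter is not what conditions the rule; the first letter is.
"wedu" begins with w-. The one such stem in the data (wimu → wimuish) adds -ish, so the same rule applies.
The other patterns: stems beginning with b- add the prefix lu-; stems beginning with g- insert -om- after the first vowel; stems beginning with s- add -us.
So wedu → weduish.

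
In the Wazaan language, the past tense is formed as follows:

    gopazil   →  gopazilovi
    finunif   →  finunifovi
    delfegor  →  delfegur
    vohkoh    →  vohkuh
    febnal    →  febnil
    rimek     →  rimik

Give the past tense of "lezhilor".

lezhilur

gopazil and febnal both end in -l yet inflect differently (gopazilovi, febnil), so the final letter is not what conditions the rule; the last vowel is.
"lezhilor" has last vowel 'o'. The stems whose last vowel is 'o' (delfegor → delfegur, vohkoh → vohkuh) change the last vowel to 'u'.
The other patterns: stems whose last vowel is 'i' add -ovi; stems whose last vowel is 'a' or 'e' change the last vowel to 'i'.
So lezhilor → lezhilur.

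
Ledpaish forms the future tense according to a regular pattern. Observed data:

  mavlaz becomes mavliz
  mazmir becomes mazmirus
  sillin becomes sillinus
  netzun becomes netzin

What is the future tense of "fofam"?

netzun and sillin both end in -n yet inflect differently (netzin, sillinus), so the final letter is not what conditions the rule; the last vowel is.
"fofam" has last vowel 'a'. The one such stem in the data (mavlaz → mavliz) changes the last vowel to 'i' (as does netzun), so the same rule applies.
The other pattern: stems whose last vowel is 'i' add -us.
So fofam → fofim.

fofim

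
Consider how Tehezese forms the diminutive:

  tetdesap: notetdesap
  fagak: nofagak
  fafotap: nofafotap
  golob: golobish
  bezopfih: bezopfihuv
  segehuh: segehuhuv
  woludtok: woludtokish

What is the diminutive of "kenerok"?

fagak and woludtok both end in -k yet inflect differently (nofagak, woludtokish), so the final letter is not what conditions the rule; the last vowel is.
"kenerok" has last vowel 'o'. The stems whose last vowel is 'o' (golob → golobish, woludtok → woludtokish) add -ish.
The other patterns: stems whose last vowel is 'a' add the prefix no-; stems whose last vowel is 'i' or 'u' add -uv.
So kenerok → kenerokish.

kenerokish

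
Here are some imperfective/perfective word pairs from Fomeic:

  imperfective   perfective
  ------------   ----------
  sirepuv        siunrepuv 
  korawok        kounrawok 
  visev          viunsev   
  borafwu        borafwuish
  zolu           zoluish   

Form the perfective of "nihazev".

sirepuv and borafwu both have last vowel 'u' yet inflect differently (siunrepuv, borafwuish), so the last vowel is not what conditions the rule; the final letter is.
"nihazev" ends in -v. The stems ending in -v (sirepuv → siunrepuv, visev → viunsev) insert -un- after the first vowel.
The other pattern: stems ending in -u add -ish.
So nihazev → niunhazev.

niunhazev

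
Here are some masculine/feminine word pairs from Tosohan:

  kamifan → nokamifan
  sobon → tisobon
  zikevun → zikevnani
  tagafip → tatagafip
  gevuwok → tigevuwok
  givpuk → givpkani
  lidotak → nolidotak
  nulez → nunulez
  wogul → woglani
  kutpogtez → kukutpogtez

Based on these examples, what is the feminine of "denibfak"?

nodenibfak

gevuwok and lidotak both end in -k yet inflect differently (tigevuwok, nolidotak), so the final letter is not what conditions the rule; the last vowel is.
"denibfak" has last vowel 'a'. The stems whose last vowel is 'a' (lidotak → nolidotak, kamifan → nokamifan) add the prefix no-.
So denibfak → nodenibfak.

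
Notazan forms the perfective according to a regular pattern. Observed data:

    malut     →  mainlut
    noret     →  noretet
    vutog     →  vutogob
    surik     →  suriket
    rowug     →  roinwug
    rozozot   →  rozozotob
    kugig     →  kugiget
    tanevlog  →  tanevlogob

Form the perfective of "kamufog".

kamufogob

rozozot and malut both end in -t yet inflect differently (rozozotob, mainlut), so the final letter is not what conditions the rule; the last vowel is.
"kamufog" has last vowel 'o'. The stems whose last vowel is 'o' (rozozot → rozozotob, vutog → vutogob, tanevlog → tanevlogob) add -ob.
So kamufog → kamufogob.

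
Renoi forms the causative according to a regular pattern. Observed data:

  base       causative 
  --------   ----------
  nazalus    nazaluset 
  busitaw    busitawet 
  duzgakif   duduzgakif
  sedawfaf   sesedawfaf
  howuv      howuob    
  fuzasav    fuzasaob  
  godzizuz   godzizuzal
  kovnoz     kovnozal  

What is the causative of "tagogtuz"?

tagogtuzal

busitaw and sedawfaf both have last vowel 'a' yet inflect differently (busitawet, sesedawfaf), so the last vowel is not what conditions the rule; the final letter is.
"tagogtuz" ends in -z. The stems ending in -z (godzizuz → godzizuzal, kovnoz → kovnozal) add -al.
The other patterns: stems ending in -s or -w add -et; stems ending in -f repeat the first consonant+vowel as a prefix; stems ending in -v drop the final letter and add -ob.
So tagogtuz → tagogtuzal.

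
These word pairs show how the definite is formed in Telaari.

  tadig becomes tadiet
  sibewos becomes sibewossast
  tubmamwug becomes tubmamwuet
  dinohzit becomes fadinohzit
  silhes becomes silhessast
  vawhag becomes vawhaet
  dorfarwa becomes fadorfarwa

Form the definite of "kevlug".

tadig and dinohzit both have last vowel 'i' yet inflect differently (tadiet, fadinohzit), so the last vowel is not what conditions the rule; the final letter is.
"kevlug" ends in -g. The stems ending in -g (tadig → tadiet, tubmamwug → tubmamwuet, vawhag → vawhaet) drop the final letter and add -et.
So kevlug → kevluet.

kevluet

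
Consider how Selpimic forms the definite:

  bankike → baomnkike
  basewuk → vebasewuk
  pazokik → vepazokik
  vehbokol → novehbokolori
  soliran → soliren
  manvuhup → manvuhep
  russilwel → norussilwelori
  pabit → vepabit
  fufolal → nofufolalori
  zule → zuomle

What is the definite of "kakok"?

vekakok

zule and russilwel both have last vowel 'e' yet inflect differently (zuomle, norussilwelori), so the last vowel is not what conditions the rule; the final letter is.
"kakok" ends in -k. The stems ending in -k (pazokik → vepazokik, basewuk → vebasewuk) add the prefix ve-.
So kakok → vekakok.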